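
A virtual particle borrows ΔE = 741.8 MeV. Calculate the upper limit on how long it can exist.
4.437 × 10^-25 s

Using the energy-time uncertainty principle:
ΔEΔt ≥ ℏ/2

For a virtual particle borrowing energy ΔE, the maximum lifetime is:
Δt_max = ℏ/(2ΔE)

Converting energy:
ΔE = 741.8 MeV = 1.188e-10 J

Δt_max = (1.055e-34 J·s) / (2 × 1.188e-10 J)
Δt_max = 4.437e-25 s = 4.437 × 10^-25 s

Virtual particles with higher borrowed energy exist for shorter times.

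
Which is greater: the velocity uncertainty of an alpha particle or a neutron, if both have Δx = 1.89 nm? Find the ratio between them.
The neutron has the larger minimum velocity uncertainty, by a ratio of 4.0.

For both particles, Δp_min = ℏ/(2Δx) = 2.790e-26 kg·m/s (same for both).

The velocity uncertainty is Δv = Δp/m:
- alpha particle: Δv = 2.790e-26 / 6.645e-27 = 4.199e+00 m/s = 4.199 m/s
- neutron: Δv = 2.790e-26 / 1.675e-27 = 1.666e+01 m/s = 16.657 m/s

Ratio: 1.666e+01 / 4.199e+00 = 4.0

The lighter particle has larger velocity uncertainty because Δv ∝ 1/m.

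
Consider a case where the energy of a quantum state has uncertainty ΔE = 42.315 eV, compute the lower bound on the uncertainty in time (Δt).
7.778 as

Using the energy-time uncertainty principle:
ΔEΔt ≥ ℏ/2

The minimum uncertainty in time is:
Δt_min = ℏ/(2ΔE)
Δt_min = (1.055e-34 J·s) / (2 × 6.780e-18 J)
Δt_min = 7.778e-18 s = 7.778 as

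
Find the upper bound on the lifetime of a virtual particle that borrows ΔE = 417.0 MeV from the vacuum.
7.892 × 10^-25 s

Using the energy-time uncertainty principle:
ΔEΔt ≥ ℏ/2

For a virtual particle borrowing energy ΔE, the maximum lifetime is:
Δt_max = ℏ/(2ΔE)

Converting energy:
ΔE = 417.0 MeV = 6.681e-11 J

Δt_max = (1.055e-34 J·s) / (2 × 6.681e-11 J)
Δt_max = 7.892e-25 s = 7.892 × 10^-25 s

Virtual particles with higher borrowed energy exist for shorter times.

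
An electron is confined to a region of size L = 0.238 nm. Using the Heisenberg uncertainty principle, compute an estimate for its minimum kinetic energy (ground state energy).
168.155 meV

Using the uncertainty principle to estimate ground state energy:

1. The position uncertainty is approximately the confinement size:
   Δx ≈ L = 2.380e-10 m

2. From ΔxΔp ≥ ℏ/2, the minimum momentum uncertainty is:
   Δp ≈ ℏ/(2L) = 2.215e-25 kg·m/s

3. The kinetic energy is approximately:
   KE ≈ (Δp)²/(2m) = (2.215e-25)²/(2 × 9.109e-31 kg)
   KE ≈ 2.694e-20 J = 168.155 meV

This is an order-of-magnitude estimate of the ground state energy.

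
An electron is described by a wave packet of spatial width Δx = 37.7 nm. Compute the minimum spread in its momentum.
1.399 × 10^-27 kg·m/s

For a wave packet, the spatial width Δx and momentum spread Δp are related by the uncertainty principle:
ΔxΔp ≥ ℏ/2

The minimum momentum spread is:
Δp_min = ℏ/(2Δx)
Δp_min = (1.055e-34 J·s) / (2 × 3.770e-08 m)
Δp_min = 1.399e-27 kg·m/s

A wave packet cannot have both a well-defined position and well-defined momentum.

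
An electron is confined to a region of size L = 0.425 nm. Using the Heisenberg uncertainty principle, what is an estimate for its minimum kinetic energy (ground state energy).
52.733 meV

Using the uncertainty principle to estimate ground state energy:

1. The position uncertainty is approximately the confinement size:
   Δx ≈ L = 4.250e-10 m

2. From ΔxΔp ≥ ℏ/2, the minimum momentum uncertainty is:
   Δp ≈ ℏ/(2L) = 1.241e-25 kg·m/s

3. The kinetic energy is approximately:
   KE ≈ (Δp)²/(2m) = (1.241e-25)²/(2 × 9.109e-31 kg)
   KE ≈ 8.449e-21 J = 52.733 meV

This is an order-of-magnitude estimate of the ground state energy.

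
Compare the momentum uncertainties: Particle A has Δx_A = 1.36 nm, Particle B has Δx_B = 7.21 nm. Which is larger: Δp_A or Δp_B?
Particle A has the larger minimum momentum uncertainty, by a factor of 5.30.

For each particle, the minimum momentum uncertainty is Δp_min = ℏ/(2Δx):

Particle A: Δp_A = ℏ/(2×1.360e-09 m) = 3.877e-26 kg·m/s
Particle B: Δp_B = ℏ/(2×7.210e-09 m) = 7.313e-27 kg·m/s

Ratio: Δp_A/Δp_B = 5.30

Since Δp_min ∝ 1/Δx, the particle with smaller position uncertainty (A) has larger momentum uncertainty.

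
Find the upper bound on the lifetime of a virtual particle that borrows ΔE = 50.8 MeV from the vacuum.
6.478 ys

Using the energy-time uncertainty principle:
ΔEΔt ≥ ℏ/2

For a virtual particle borrowing energy ΔE, the maximum lifetime is:
Δt_max = ℏ/(2ΔE)

Converting energy:
ΔE = 50.8 MeV = 8.139e-12 J

Δt_max = (1.055e-34 J·s) / (2 × 8.139e-12 J)
Δt_max = 6.478e-24 s = 6.478 ys

Virtual particles with higher borrowed energy exist for shorter times.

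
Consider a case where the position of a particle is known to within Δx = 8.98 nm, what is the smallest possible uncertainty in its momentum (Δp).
5.872 × 10^-27 kg·m/s

Using the Heisenberg uncertainty principle:
ΔxΔp ≥ ℏ/2

The minimum uncertainty in momentum is:
Δp_min = ℏ/(2Δx)
Δp_min = (1.055e-34 J·s) / (2 × 8.980e-09 m)
Δp_min = 5.872e-27 kg·m/s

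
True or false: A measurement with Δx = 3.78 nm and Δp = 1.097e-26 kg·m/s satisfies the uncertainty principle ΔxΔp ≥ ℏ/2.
No, it violates the uncertainty principle (impossible measurement).

Calculate the product ΔxΔp:
ΔxΔp = (3.780e-09 m) × (1.097e-26 kg·m/s)
ΔxΔp = 4.147e-35 J·s

Compare to the minimum allowed value ℏ/2:
ℏ/2 = 5.273e-35 J·s

Since ΔxΔp = 4.147e-35 J·s < 5.273e-35 J·s = ℏ/2,
the measurement violates the uncertainty principle.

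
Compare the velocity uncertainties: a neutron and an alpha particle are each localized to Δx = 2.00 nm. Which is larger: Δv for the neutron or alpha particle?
The neutron has the larger minimum velocity uncertainty, by a ratio of 4.0.

For both particles, Δp_min = ℏ/(2Δx) = 2.636e-26 kg·m/s (same for both).

The velocity uncertainty is Δv = Δp/m:
- neutron: Δv = 2.636e-26 / 1.675e-27 = 1.574e+01 m/s = 15.741 m/s
- alpha particle: Δv = 2.636e-26 / 6.645e-27 = 3.968e+00 m/s = 3.968 m/s

Ratio: 1.574e+01 / 3.968e+00 = 4.0

The lighter particle has larger velocity uncertainty because Δv ∝ 1/m.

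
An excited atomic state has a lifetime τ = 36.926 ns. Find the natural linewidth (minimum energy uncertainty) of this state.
8.913 neV

Using the energy-time uncertainty principle:
ΔEΔt ≥ ℏ/2

The lifetime τ represents the time uncertainty Δt.
The natural linewidth (minimum energy uncertainty) is:

ΔE = ℏ/(2τ)
ΔE = (1.055e-34 J·s) / (2 × 3.693e-08 s)
ΔE = 1.428e-27 J = 8.913 neV

This natural linewidth limits the precision of spectroscopic measurements.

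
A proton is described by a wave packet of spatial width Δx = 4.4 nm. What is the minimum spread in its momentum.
1.198 × 10^-26 kg·m/s

For a wave packet, the spatial width Δx and momentum spread Δp are related by the uncertainty principle:
ΔxΔp ≥ ℏ/2

The minimum momentum spread is:
Δp_min = ℏ/(2Δx)
Δp_min = (1.055e-34 J·s) / (2 × 4.400e-09 m)
Δp_min = 1.198e-26 kg·m/s

A wave packet cannot have both a well-defined position and well-defined momentum.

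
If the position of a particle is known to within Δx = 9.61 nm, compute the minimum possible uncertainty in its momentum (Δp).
5.487 × 10^-27 kg·m/s

Using the Heisenberg uncertainty principle:
ΔxΔp ≥ ℏ/2

The minimum uncertainty in momentum is:
Δp_min = ℏ/(2Δx)
Δp_min = (1.055e-34 J·s) / (2 × 9.610e-09 m)
Δp_min = 5.487e-27 kg·m/s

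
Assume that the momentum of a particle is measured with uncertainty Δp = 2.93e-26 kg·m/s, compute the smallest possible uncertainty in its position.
1.800 nm

Using the Heisenberg uncertainty principle:
ΔxΔp ≥ ℏ/2

The minimum uncertainty in position is:
Δx_min = ℏ/(2Δp)
Δx_min = (1.055e-34 J·s) / (2 × 2.930e-26 kg·m/s)
Δx_min = 1.800e-09 m = 1.800 nm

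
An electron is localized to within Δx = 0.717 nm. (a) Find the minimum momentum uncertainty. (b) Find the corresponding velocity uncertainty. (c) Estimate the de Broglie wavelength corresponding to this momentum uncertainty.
(a) Δp_min = 7.354 × 10^-26 kg·m/s
(b) Δv_min = 80.731 km/s
(c) λ_dB = 9.010 nm

Step-by-step:

(a) From the uncertainty principle:
Δp_min = ℏ/(2Δx) = (1.055e-34 J·s)/(2 × 7.170e-10 m) = 7.354e-26 kg·m/s

(b) The velocity uncertainty:
Δv = Δp/m = (7.354e-26 kg·m/s)/(9.109e-31 kg) = 8.073e+04 m/s = 80.731 km/s

(c) The de Broglie wavelength for this momentum:
λ = h/p = (6.626e-34 J·s)/(7.354e-26 kg·m/s) = 9.010e-09 m = 9.010 nm

Note: The de Broglie wavelength is comparable to the localization size, as expected from wave-particle duality.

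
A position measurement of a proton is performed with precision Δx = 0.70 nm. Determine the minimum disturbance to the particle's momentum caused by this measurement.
7.533 × 10^-26 kg·m/s

The uncertainty principle implies that measuring position disturbs momentum:
ΔxΔp ≥ ℏ/2

When we measure position with precision Δx, we necessarily introduce a momentum uncertainty:
Δp ≥ ℏ/(2Δx)
Δp_min = (1.055e-34 J·s) / (2 × 7.000e-10 m)
Δp_min = 7.533e-26 kg·m/s

The more precisely we measure position, the greater the momentum disturbance.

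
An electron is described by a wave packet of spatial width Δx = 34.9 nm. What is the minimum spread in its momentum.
1.511 × 10^-27 kg·m/s

For a wave packet, the spatial width Δx and momentum spread Δp are related by the uncertainty principle:
ΔxΔp ≥ ℏ/2

The minimum momentum spread is:
Δp_min = ℏ/(2Δx)
Δp_min = (1.055e-34 J·s) / (2 × 3.490e-08 m)
Δp_min = 1.511e-27 kg·m/s

A wave packet cannot have both a well-defined position and well-defined momentum.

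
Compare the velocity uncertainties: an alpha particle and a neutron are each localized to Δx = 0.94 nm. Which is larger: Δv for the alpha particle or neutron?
The neutron has the larger minimum velocity uncertainty, by a ratio of 4.0.

For both particles, Δp_min = ℏ/(2Δx) = 5.609e-26 kg·m/s (same for both).

The velocity uncertainty is Δv = Δp/m:
- alpha particle: Δv = 5.609e-26 / 6.645e-27 = 8.442e+00 m/s = 8.442 m/s
- neutron: Δv = 5.609e-26 / 1.675e-27 = 3.349e+01 m/s = 33.491 m/s

Ratio: 3.349e+01 / 8.442e+00 = 4.0

The lighter particle has larger velocity uncertainty because Δv ∝ 1/m.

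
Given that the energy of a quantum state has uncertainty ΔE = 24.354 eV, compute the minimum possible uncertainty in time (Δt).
13.513 as

Using the energy-time uncertainty principle:
ΔEΔt ≥ ℏ/2

The minimum uncertainty in time is:
Δt_min = ℏ/(2ΔE)
Δt_min = (1.055e-34 J·s) / (2 × 3.902e-18 J)
Δt_min = 1.351e-17 s = 13.513 as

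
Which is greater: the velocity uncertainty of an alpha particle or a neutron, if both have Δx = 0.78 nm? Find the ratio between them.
The neutron has the larger minimum velocity uncertainty, by a ratio of 4.0.

For both particles, Δp_min = ℏ/(2Δx) = 6.760e-26 kg·m/s (same for both).

The velocity uncertainty is Δv = Δp/m:
- alpha particle: Δv = 6.760e-26 / 6.645e-27 = 1.017e+01 m/s = 10.174 m/s
- neutron: Δv = 6.760e-26 / 1.675e-27 = 4.036e+01 m/s = 40.360 m/s

Ratio: 4.036e+01 / 1.017e+01 = 4.0

The lighter particle has larger velocity uncertainty because Δv ∝ 1/m.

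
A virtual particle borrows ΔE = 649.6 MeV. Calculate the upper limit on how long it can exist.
5.066 × 10^-25 s

Using the energy-time uncertainty principle:
ΔEΔt ≥ ℏ/2

For a virtual particle borrowing energy ΔE, the maximum lifetime is:
Δt_max = ℏ/(2ΔE)

Converting energy:
ΔE = 649.6 MeV = 1.041e-10 J

Δt_max = (1.055e-34 J·s) / (2 × 1.041e-10 J)
Δt_max = 5.066e-25 s = 5.066 × 10^-25 s

Virtual particles with higher borrowed energy exist for shorter times.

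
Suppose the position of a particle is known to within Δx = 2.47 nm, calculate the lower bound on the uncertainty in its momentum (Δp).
2.135 × 10^-26 kg·m/s

Using the Heisenberg uncertainty principle:
ΔxΔp ≥ ℏ/2

The minimum uncertainty in momentum is:
Δp_min = ℏ/(2Δx)
Δp_min = (1.055e-34 J·s) / (2 × 2.470e-09 m)
Δp_min = 2.135e-26 kg·m/s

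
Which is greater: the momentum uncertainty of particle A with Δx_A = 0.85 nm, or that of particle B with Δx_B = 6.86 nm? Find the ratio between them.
Particle A has the larger minimum momentum uncertainty, by a factor of 8.07.

For each particle, the minimum momentum uncertainty is Δp_min = ℏ/(2Δx):

Particle A: Δp_A = ℏ/(2×8.500e-10 m) = 6.203e-26 kg·m/s
Particle B: Δp_B = ℏ/(2×6.860e-09 m) = 7.686e-27 kg·m/s

Ratio: Δp_A/Δp_B = 8.07

Since Δp_min ∝ 1/Δx, the particle with smaller position uncertainty (A) has larger momentum uncertainty.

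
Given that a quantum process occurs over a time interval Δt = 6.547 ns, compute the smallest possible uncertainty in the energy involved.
50.268 neV

Using the energy-time uncertainty principle:
ΔEΔt ≥ ℏ/2

The minimum uncertainty in energy is:
ΔE_min = ℏ/(2Δt)
ΔE_min = (1.055e-34 J·s) / (2 × 6.547e-09 s)
ΔE_min = 8.054e-27 J = 50.268 neV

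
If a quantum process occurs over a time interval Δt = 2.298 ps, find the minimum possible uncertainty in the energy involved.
143.214 μeV

Using the energy-time uncertainty principle:
ΔEΔt ≥ ℏ/2

The minimum uncertainty in energy is:
ΔE_min = ℏ/(2Δt)
ΔE_min = (1.055e-34 J·s) / (2 × 2.298e-12 s)
ΔE_min = 2.295e-23 J = 143.214 μeV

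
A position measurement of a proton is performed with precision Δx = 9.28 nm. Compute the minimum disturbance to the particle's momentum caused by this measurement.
5.682 × 10^-27 kg·m/s

The uncertainty principle implies that measuring position disturbs momentum:
ΔxΔp ≥ ℏ/2

When we measure position with precision Δx, we necessarily introduce a momentum uncertainty:
Δp ≥ ℏ/(2Δx)
Δp_min = (1.055e-34 J·s) / (2 × 9.280e-09 m)
Δp_min = 5.682e-27 kg·m/s

The more precisely we measure position, the greater the momentum disturbance.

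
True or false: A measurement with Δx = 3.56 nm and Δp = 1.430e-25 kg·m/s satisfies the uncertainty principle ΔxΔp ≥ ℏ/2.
Yes, it satisfies the uncertainty principle.

Calculate the product ΔxΔp:
ΔxΔp = (3.560e-09 m) × (1.430e-25 kg·m/s)
ΔxΔp = 5.091e-34 J·s

Compare to the minimum allowed value ℏ/2:
ℏ/2 = 5.273e-35 J·s

Since ΔxΔp = 5.091e-34 J·s ≥ 5.273e-35 J·s = ℏ/2,
the measurement satisfies the uncertainty principle.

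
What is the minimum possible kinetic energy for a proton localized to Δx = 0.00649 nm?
123.159 meV

Localizing a particle requires giving it sufficient momentum uncertainty:

1. From uncertainty principle: Δp ≥ ℏ/(2Δx)
   Δp_min = (1.055e-34 J·s) / (2 × 6.490e-12 m)
   Δp_min = 8.125e-24 kg·m/s

2. This momentum uncertainty corresponds to kinetic energy:
   KE ≈ (Δp)²/(2m) = (8.125e-24)²/(2 × 1.673e-27 kg)
   KE = 1.973e-20 J = 123.159 meV

Tighter localization requires more energy.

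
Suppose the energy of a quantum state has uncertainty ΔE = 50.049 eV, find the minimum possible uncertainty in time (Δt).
6.576 as

Using the energy-time uncertainty principle:
ΔEΔt ≥ ℏ/2

The minimum uncertainty in time is:
Δt_min = ℏ/(2ΔE)
Δt_min = (1.055e-34 J·s) / (2 × 8.019e-18 J)
Δt_min = 6.576e-18 s = 6.576 as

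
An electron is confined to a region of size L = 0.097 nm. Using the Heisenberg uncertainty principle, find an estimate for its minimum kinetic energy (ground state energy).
1.012 eV

Using the uncertainty principle to estimate ground state energy:

1. The position uncertainty is approximately the confinement size:
   Δx ≈ L = 9.700e-11 m

2. From ΔxΔp ≥ ℏ/2, the minimum momentum uncertainty is:
   Δp ≈ ℏ/(2L) = 5.436e-25 kg·m/s

3. The kinetic energy is approximately:
   KE ≈ (Δp)²/(2m) = (5.436e-25)²/(2 × 9.109e-31 kg)
   KE ≈ 1.622e-19 J = 1.012 eV

This is an order-of-magnitude estimate of the ground state energy.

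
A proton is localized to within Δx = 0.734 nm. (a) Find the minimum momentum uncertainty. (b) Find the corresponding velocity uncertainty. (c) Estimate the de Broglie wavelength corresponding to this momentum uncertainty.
(a) Δp_min = 7.184 × 10^-26 kg·m/s
(b) Δv_min = 42.949 m/s
(c) λ_dB = 9.224 nm

Step-by-step:

(a) From the uncertainty principle:
Δp_min = ℏ/(2Δx) = (1.055e-34 J·s)/(2 × 7.340e-10 m) = 7.184e-26 kg·m/s

(b) The velocity uncertainty:
Δv = Δp/m = (7.184e-26 kg·m/s)/(1.673e-27 kg) = 4.295e+01 m/s = 42.949 m/s

(c) The de Broglie wavelength for this momentum:
λ = h/p = (6.626e-34 J·s)/(7.184e-26 kg·m/s) = 9.224e-09 m = 9.224 nm

Note: The de Broglie wavelength is comparable to the localization size, as expected from wave-particle duality.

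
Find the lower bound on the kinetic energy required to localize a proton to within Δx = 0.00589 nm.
149.528 meV

Localizing a particle requires giving it sufficient momentum uncertainty:

1. From uncertainty principle: Δp ≥ ℏ/(2Δx)
   Δp_min = (1.055e-34 J·s) / (2 × 5.890e-12 m)
   Δp_min = 8.952e-24 kg·m/s

2. This momentum uncertainty corresponds to kinetic energy:
   KE ≈ (Δp)²/(2m) = (8.952e-24)²/(2 × 1.673e-27 kg)
   KE = 2.396e-20 J = 149.528 meV

Tighter localization requires more energy.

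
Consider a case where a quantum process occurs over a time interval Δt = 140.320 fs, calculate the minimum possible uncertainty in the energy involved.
2.345 meV

Using the energy-time uncertainty principle:
ΔEΔt ≥ ℏ/2

The minimum uncertainty in energy is:
ΔE_min = ℏ/(2Δt)
ΔE_min = (1.055e-34 J·s) / (2 × 1.403e-13 s)
ΔE_min = 3.758e-22 J = 2.345 meV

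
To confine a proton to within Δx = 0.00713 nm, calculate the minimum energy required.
102.041 meV

Localizing a particle requires giving it sufficient momentum uncertainty:

1. From uncertainty principle: Δp ≥ ℏ/(2Δx)
   Δp_min = (1.055e-34 J·s) / (2 × 7.130e-12 m)
   Δp_min = 7.395e-24 kg·m/s

2. This momentum uncertainty corresponds to kinetic energy:
   KE ≈ (Δp)²/(2m) = (7.395e-24)²/(2 × 1.673e-27 kg)
   KE = 1.635e-20 J = 102.041 meV

Tighter localization requires more energy.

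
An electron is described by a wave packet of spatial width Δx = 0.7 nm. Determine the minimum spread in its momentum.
7.533 × 10^-26 kg·m/s

For a wave packet, the spatial width Δx and momentum spread Δp are related by the uncertainty principle:
ΔxΔp ≥ ℏ/2

The minimum momentum spread is:
Δp_min = ℏ/(2Δx)
Δp_min = (1.055e-34 J·s) / (2 × 7.000e-10 m)
Δp_min = 7.533e-26 kg·m/s

A wave packet cannot have both a well-defined position and well-defined momentum.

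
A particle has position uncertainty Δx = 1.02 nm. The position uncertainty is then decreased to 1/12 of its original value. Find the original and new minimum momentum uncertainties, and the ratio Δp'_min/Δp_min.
Original Δp_min = 5.169 × 10^-26 kg·m/s; new Δp'_min = 6.203 × 10^-25 kg·m/s; ratio Δp'_min/Δp_min = 12.

From the uncertainty principle ΔxΔp ≥ ℏ/2, the minimum momentum uncertainty is Δp_min = ℏ/(2Δx).

Original (Δx = 1.02 nm = 1.020e-09 m):
Δp_min = (1.055e-34 J·s)/(2 × 1.020e-09 m) = 5.169e-26 kg·m/s

When Δx → (1/12)Δx:
Δp'_min = ℏ/(2 × (1/12)Δx) = 12 × ℏ/(2Δx) = 12 × Δp_min
Δp'_min = 12 × 5.169e-26 kg·m/s = 6.203e-25 kg·m/s

Since Δp_min ∝ 1/Δx, when Δx is decreased to 1/12 of its original value, Δp_min increases to 12 times its original value.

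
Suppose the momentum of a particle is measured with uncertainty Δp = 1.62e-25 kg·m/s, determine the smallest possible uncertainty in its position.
325.485 pm

Using the Heisenberg uncertainty principle:
ΔxΔp ≥ ℏ/2

The minimum uncertainty in position is:
Δx_min = ℏ/(2Δp)
Δx_min = (1.055e-34 J·s) / (2 × 1.620e-25 kg·m/s)
Δx_min = 3.255e-10 m = 325.485 pm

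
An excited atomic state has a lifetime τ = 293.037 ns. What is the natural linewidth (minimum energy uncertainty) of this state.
1.123 neV

Using the energy-time uncertainty principle:
ΔEΔt ≥ ℏ/2

The lifetime τ represents the time uncertainty Δt.
The natural linewidth (minimum energy uncertainty) is:

ΔE = ℏ/(2τ)
ΔE = (1.055e-34 J·s) / (2 × 2.930e-07 s)
ΔE = 1.799e-28 J = 1.123 neV

This natural linewidth limits the precision of spectroscopic measurements.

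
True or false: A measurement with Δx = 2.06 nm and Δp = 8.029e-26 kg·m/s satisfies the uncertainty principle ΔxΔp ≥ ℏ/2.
Yes, it satisfies the uncertainty principle.

Calculate the product ΔxΔp:
ΔxΔp = (2.060e-09 m) × (8.029e-26 kg·m/s)
ΔxΔp = 1.654e-34 J·s

Compare to the minimum allowed value ℏ/2:
ℏ/2 = 5.273e-35 J·s

Since ΔxΔp = 1.654e-34 J·s ≥ 5.273e-35 J·s = ℏ/2,
the measurement satisfies the uncertainty principle.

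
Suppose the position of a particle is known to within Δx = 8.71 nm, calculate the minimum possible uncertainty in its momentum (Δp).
6.054 × 10^-27 kg·m/s

Using the Heisenberg uncertainty principle:
ΔxΔp ≥ ℏ/2

The minimum uncertainty in momentum is:
Δp_min = ℏ/(2Δx)
Δp_min = (1.055e-34 J·s) / (2 × 8.710e-09 m)
Δp_min = 6.054e-27 kg·m/s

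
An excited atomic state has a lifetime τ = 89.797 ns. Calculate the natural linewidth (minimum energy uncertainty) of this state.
3.665 neV

Using the energy-time uncertainty principle:
ΔEΔt ≥ ℏ/2

The lifetime τ represents the time uncertainty Δt.
The natural linewidth (minimum energy uncertainty) is:

ΔE = ℏ/(2τ)
ΔE = (1.055e-34 J·s) / (2 × 8.980e-08 s)
ΔE = 5.872e-28 J = 3.665 neV

This natural linewidth limits the precision of spectroscopic measurements.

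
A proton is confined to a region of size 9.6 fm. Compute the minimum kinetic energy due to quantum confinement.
56.287 keV

Using the uncertainty principle:

1. Position uncertainty: Δx ≈ 9.600e-15 m
2. Minimum momentum uncertainty: Δp = ℏ/(2Δx) = 5.493e-21 kg·m/s
3. Minimum kinetic energy:
   KE = (Δp)²/(2m) = (5.493e-21)²/(2 × 1.673e-27 kg)
   KE = 9.018e-15 J = 56.287 keV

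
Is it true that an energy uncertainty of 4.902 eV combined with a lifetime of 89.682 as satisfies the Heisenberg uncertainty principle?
Yes, it satisfies the uncertainty relation.

Calculate the product ΔEΔt:
ΔE = 4.902 eV = 7.854e-19 J
ΔEΔt = (7.854e-19 J) × (8.968e-17 s)
ΔEΔt = 7.044e-35 J·s

Compare to the minimum allowed value ℏ/2:
ℏ/2 = 5.273e-35 J·s

Since ΔEΔt = 7.044e-35 J·s ≥ 5.273e-35 J·s = ℏ/2,
this satisfies the uncertainty relation.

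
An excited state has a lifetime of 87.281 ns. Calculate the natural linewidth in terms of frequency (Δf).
911.739 kHz

Using the energy-time uncertainty principle and E = hf:
ΔEΔt ≥ ℏ/2
hΔf·Δt ≥ ℏ/2

The minimum frequency uncertainty is:
Δf = ℏ/(2hτ) = 1/(4πτ)
Δf = 1/(4π × 8.728e-08 s)
Δf = 9.117e+05 Hz = 911.739 kHz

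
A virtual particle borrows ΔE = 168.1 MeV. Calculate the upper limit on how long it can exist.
1.958 ys

Using the energy-time uncertainty principle:
ΔEΔt ≥ ℏ/2

For a virtual particle borrowing energy ΔE, the maximum lifetime is:
Δt_max = ℏ/(2ΔE)

Converting energy:
ΔE = 168.1 MeV = 2.693e-11 J

Δt_max = (1.055e-34 J·s) / (2 × 2.693e-11 J)
Δt_max = 1.958e-24 s = 1.958 ys

Virtual particles with higher borrowed energy exist for shorter times.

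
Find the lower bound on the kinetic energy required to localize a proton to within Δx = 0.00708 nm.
103.487 meV

Localizing a particle requires giving it sufficient momentum uncertainty:

1. From uncertainty principle: Δp ≥ ℏ/(2Δx)
   Δp_min = (1.055e-34 J·s) / (2 × 7.080e-12 m)
   Δp_min = 7.448e-24 kg·m/s

2. This momentum uncertainty corresponds to kinetic energy:
   KE ≈ (Δp)²/(2m) = (7.448e-24)²/(2 × 1.673e-27 kg)
   KE = 1.658e-20 J = 103.487 meV

Tighter localization requires more energy.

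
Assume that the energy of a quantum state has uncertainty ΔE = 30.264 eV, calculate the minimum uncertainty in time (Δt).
10.875 as

Using the energy-time uncertainty principle:
ΔEΔt ≥ ℏ/2

The minimum uncertainty in time is:
Δt_min = ℏ/(2ΔE)
Δt_min = (1.055e-34 J·s) / (2 × 4.849e-18 J)
Δt_min = 1.087e-17 s = 10.875 as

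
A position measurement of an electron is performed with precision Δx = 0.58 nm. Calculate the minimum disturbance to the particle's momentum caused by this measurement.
9.091 × 10^-26 kg·m/s

The uncertainty principle implies that measuring position disturbs momentum:
ΔxΔp ≥ ℏ/2

When we measure position with precision Δx, we necessarily introduce a momentum uncertainty:
Δp ≥ ℏ/(2Δx)
Δp_min = (1.055e-34 J·s) / (2 × 5.800e-10 m)
Δp_min = 9.091e-26 kg·m/s

The more precisely we measure position, the greater the momentum disturbance.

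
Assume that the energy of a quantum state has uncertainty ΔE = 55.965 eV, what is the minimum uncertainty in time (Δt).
5.881 as

Using the energy-time uncertainty principle:
ΔEΔt ≥ ℏ/2

The minimum uncertainty in time is:
Δt_min = ℏ/(2ΔE)
Δt_min = (1.055e-34 J·s) / (2 × 8.967e-18 J)
Δt_min = 5.881e-18 s = 5.881 as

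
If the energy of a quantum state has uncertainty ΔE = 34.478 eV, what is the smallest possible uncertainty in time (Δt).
9.545 as

Using the energy-time uncertainty principle:
ΔEΔt ≥ ℏ/2

The minimum uncertainty in time is:
Δt_min = ℏ/(2ΔE)
Δt_min = (1.055e-34 J·s) / (2 × 5.524e-18 J)
Δt_min = 9.545e-18 s = 9.545 as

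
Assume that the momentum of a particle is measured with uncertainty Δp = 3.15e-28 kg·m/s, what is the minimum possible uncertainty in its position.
167.392 nm

Using the Heisenberg uncertainty principle:
ΔxΔp ≥ ℏ/2

The minimum uncertainty in position is:
Δx_min = ℏ/(2Δp)
Δx_min = (1.055e-34 J·s) / (2 × 3.150e-28 kg·m/s)
Δx_min = 1.674e-07 m = 167.392 nm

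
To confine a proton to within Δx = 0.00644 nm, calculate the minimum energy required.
125.078 meV

Localizing a particle requires giving it sufficient momentum uncertainty:

1. From uncertainty principle: Δp ≥ ℏ/(2Δx)
   Δp_min = (1.055e-34 J·s) / (2 × 6.440e-12 m)
   Δp_min = 8.188e-24 kg·m/s

2. This momentum uncertainty corresponds to kinetic energy:
   KE ≈ (Δp)²/(2m) = (8.188e-24)²/(2 × 1.673e-27 kg)
   KE = 2.004e-20 J = 125.078 meV

Tighter localization requires more energy.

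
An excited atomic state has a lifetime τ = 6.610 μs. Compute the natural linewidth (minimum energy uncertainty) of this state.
49.789 peV

Using the energy-time uncertainty principle:
ΔEΔt ≥ ℏ/2

The lifetime τ represents the time uncertainty Δt.
The natural linewidth (minimum energy uncertainty) is:

ΔE = ℏ/(2τ)
ΔE = (1.055e-34 J·s) / (2 × 6.610e-06 s)
ΔE = 7.977e-30 J = 49.789 peV

This natural linewidth limits the precision of spectroscopic measurements.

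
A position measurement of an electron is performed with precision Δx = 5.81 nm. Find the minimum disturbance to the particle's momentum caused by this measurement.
9.075 × 10^-27 kg·m/s

The uncertainty principle implies that measuring position disturbs momentum:
ΔxΔp ≥ ℏ/2

When we measure position with precision Δx, we necessarily introduce a momentum uncertainty:
Δp ≥ ℏ/(2Δx)
Δp_min = (1.055e-34 J·s) / (2 × 5.810e-09 m)
Δp_min = 9.075e-27 kg·m/s

The more precisely we measure position, the greater the momentum disturbance.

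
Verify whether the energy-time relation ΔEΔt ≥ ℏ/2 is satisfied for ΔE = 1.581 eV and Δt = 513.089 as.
Yes, it satisfies the uncertainty relation.

Calculate the product ΔEΔt:
ΔE = 1.581 eV = 2.533e-19 J
ΔEΔt = (2.533e-19 J) × (5.131e-16 s)
ΔEΔt = 1.300e-34 J·s

Compare to the minimum allowed value ℏ/2:
ℏ/2 = 5.273e-35 J·s

Since ΔEΔt = 1.300e-34 J·s ≥ 5.273e-35 J·s = ℏ/2,
this satisfies the uncertainty relation.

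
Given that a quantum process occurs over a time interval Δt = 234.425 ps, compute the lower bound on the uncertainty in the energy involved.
1.404 μeV

Using the energy-time uncertainty principle:
ΔEΔt ≥ ℏ/2

The minimum uncertainty in energy is:
ΔE_min = ℏ/(2Δt)
ΔE_min = (1.055e-34 J·s) / (2 × 2.344e-10 s)
ΔE_min = 2.249e-25 J = 1.404 μeV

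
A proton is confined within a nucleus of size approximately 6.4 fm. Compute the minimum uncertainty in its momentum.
8.239 × 10^-21 kg·m/s

Using the Heisenberg uncertainty principle:
ΔxΔp ≥ ℏ/2

With Δx ≈ L = 6.400e-15 m (the confinement size):
Δp_min = ℏ/(2Δx)
Δp_min = (1.055e-34 J·s) / (2 × 6.400e-15 m)
Δp_min = 8.239e-21 kg·m/s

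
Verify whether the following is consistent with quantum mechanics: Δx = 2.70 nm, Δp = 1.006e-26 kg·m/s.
No, it violates the uncertainty principle (impossible measurement).

Calculate the product ΔxΔp:
ΔxΔp = (2.700e-09 m) × (1.006e-26 kg·m/s)
ΔxΔp = 2.716e-35 J·s

Compare to the minimum allowed value ℏ/2:
ℏ/2 = 5.273e-35 J·s

Since ΔxΔp = 2.716e-35 J·s < 5.273e-35 J·s = ℏ/2,
the measurement violates the uncertainty principle.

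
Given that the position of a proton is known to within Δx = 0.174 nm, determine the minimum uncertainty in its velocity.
181.175 m/s

Using the Heisenberg uncertainty principle and Δp = mΔv:
ΔxΔp ≥ ℏ/2
Δx(mΔv) ≥ ℏ/2

The minimum uncertainty in velocity is:
Δv_min = ℏ/(2mΔx)
Δv_min = (1.055e-34 J·s) / (2 × 1.673e-27 kg × 1.740e-10 m)
Δv_min = 1.812e+02 m/s = 181.175 m/s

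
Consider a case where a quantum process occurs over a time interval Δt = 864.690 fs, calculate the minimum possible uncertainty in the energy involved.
380.606 μeV

Using the energy-time uncertainty principle:
ΔEΔt ≥ ℏ/2

The minimum uncertainty in energy is:
ΔE_min = ℏ/(2Δt)
ΔE_min = (1.055e-34 J·s) / (2 × 8.647e-13 s)
ΔE_min = 6.098e-23 J = 380.606 μeV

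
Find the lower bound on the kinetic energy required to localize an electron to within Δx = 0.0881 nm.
1.227 eV

Localizing a particle requires giving it sufficient momentum uncertainty:

1. From uncertainty principle: Δp ≥ ℏ/(2Δx)
   Δp_min = (1.055e-34 J·s) / (2 × 8.810e-11 m)
   Δp_min = 5.985e-25 kg·m/s

2. This momentum uncertainty corresponds to kinetic energy:
   KE ≈ (Δp)²/(2m) = (5.985e-25)²/(2 × 9.109e-31 kg)
   KE = 1.966e-19 J = 1.227 eV

Tighter localization requires more energy.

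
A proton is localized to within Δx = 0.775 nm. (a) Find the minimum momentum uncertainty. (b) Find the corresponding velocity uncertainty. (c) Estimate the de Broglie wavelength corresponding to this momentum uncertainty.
(a) Δp_min = 6.804 × 10^-26 kg·m/s
(b) Δv_min = 40.677 m/s
(c) λ_dB = 9.739 nm

Step-by-step:

(a) From the uncertainty principle:
Δp_min = ℏ/(2Δx) = (1.055e-34 J·s)/(2 × 7.750e-10 m) = 6.804e-26 kg·m/s

(b) The velocity uncertainty:
Δv = Δp/m = (6.804e-26 kg·m/s)/(1.673e-27 kg) = 4.068e+01 m/s = 40.677 m/s

(c) The de Broglie wavelength for this momentum:
λ = h/p = (6.626e-34 J·s)/(6.804e-26 kg·m/s) = 9.739e-09 m = 9.739 nm

Note: The de Broglie wavelength is comparable to the localization size, as expected from wave-particle duality.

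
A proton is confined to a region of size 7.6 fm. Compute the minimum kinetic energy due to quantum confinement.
89.810 keV

Using the uncertainty principle:

1. Position uncertainty: Δx ≈ 7.600e-15 m
2. Minimum momentum uncertainty: Δp = ℏ/(2Δx) = 6.938e-21 kg·m/s
3. Minimum kinetic energy:
   KE = (Δp)²/(2m) = (6.938e-21)²/(2 × 1.673e-27 kg)
   KE = 1.439e-14 J = 89.810 keV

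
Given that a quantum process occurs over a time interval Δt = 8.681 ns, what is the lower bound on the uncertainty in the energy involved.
37.911 neV

Using the energy-time uncertainty principle:
ΔEΔt ≥ ℏ/2

The minimum uncertainty in energy is:
ΔE_min = ℏ/(2Δt)
ΔE_min = (1.055e-34 J·s) / (2 × 8.681e-09 s)
ΔE_min = 6.074e-27 J = 37.911 neV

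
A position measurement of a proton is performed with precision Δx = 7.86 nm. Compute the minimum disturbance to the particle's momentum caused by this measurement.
6.708 × 10^-27 kg·m/s

The uncertainty principle implies that measuring position disturbs momentum:
ΔxΔp ≥ ℏ/2

When we measure position with precision Δx, we necessarily introduce a momentum uncertainty:
Δp ≥ ℏ/(2Δx)
Δp_min = (1.055e-34 J·s) / (2 × 7.860e-09 m)
Δp_min = 6.708e-27 kg·m/s

The more precisely we measure position, the greater the momentum disturbance.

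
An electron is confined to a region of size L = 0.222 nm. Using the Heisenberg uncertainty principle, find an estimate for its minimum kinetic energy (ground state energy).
193.267 meV

Using the uncertainty principle to estimate ground state energy:

1. The position uncertainty is approximately the confinement size:
   Δx ≈ L = 2.220e-10 m

2. From ΔxΔp ≥ ℏ/2, the minimum momentum uncertainty is:
   Δp ≈ ℏ/(2L) = 2.375e-25 kg·m/s

3. The kinetic energy is approximately:
   KE ≈ (Δp)²/(2m) = (2.375e-25)²/(2 × 9.109e-31 kg)
   KE ≈ 3.096e-20 J = 193.267 meV

This is an order-of-magnitude estimate of the ground state energy.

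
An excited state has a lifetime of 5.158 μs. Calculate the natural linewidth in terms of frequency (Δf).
15.428 kHz

Using the energy-time uncertainty principle and E = hf:
ΔEΔt ≥ ℏ/2
hΔf·Δt ≥ ℏ/2

The minimum frequency uncertainty is:
Δf = ℏ/(2hτ) = 1/(4πτ)
Δf = 1/(4π × 5.158e-06 s)
Δf = 1.543e+04 Hz = 15.428 kHz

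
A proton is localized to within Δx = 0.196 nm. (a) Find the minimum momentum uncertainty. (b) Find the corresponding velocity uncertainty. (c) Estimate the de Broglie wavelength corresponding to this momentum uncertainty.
(a) Δp_min = 2.690 × 10^-25 kg·m/s
(b) Δv_min = 160.839 m/s
(c) λ_dB = 2.463 nm

Step-by-step:

(a) From the uncertainty principle:
Δp_min = ℏ/(2Δx) = (1.055e-34 J·s)/(2 × 1.960e-10 m) = 2.690e-25 kg·m/s

(b) The velocity uncertainty:
Δv = Δp/m = (2.690e-25 kg·m/s)/(1.673e-27 kg) = 1.608e+02 m/s = 160.839 m/s

(c) The de Broglie wavelength for this momentum:
λ = h/p = (6.626e-34 J·s)/(2.690e-25 kg·m/s) = 2.463e-09 m = 2.463 nm

Note: The de Broglie wavelength is comparable to the localization size, as expected from wave-particle duality.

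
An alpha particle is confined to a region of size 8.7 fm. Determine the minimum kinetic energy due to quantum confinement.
17.252 keV

Using the uncertainty principle:

1. Position uncertainty: Δx ≈ 8.700e-15 m
2. Minimum momentum uncertainty: Δp = ℏ/(2Δx) = 6.061e-21 kg·m/s
3. Minimum kinetic energy:
   KE = (Δp)²/(2m) = (6.061e-21)²/(2 × 6.645e-27 kg)
   KE = 2.764e-15 J = 17.252 keV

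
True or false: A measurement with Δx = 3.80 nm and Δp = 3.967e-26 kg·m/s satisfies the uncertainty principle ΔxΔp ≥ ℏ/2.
Yes, it satisfies the uncertainty principle.

Calculate the product ΔxΔp:
ΔxΔp = (3.800e-09 m) × (3.967e-26 kg·m/s)
ΔxΔp = 1.507e-34 J·s

Compare to the minimum allowed value ℏ/2:
ℏ/2 = 5.273e-35 J·s

Since ΔxΔp = 1.507e-34 J·s ≥ 5.273e-35 J·s = ℏ/2,
the measurement satisfies the uncertainty principle.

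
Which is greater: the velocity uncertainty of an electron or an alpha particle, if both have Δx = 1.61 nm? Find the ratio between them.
The electron has the larger minimum velocity uncertainty, by a ratio of 7294.3.

For both particles, Δp_min = ℏ/(2Δx) = 3.275e-26 kg·m/s (same for both).

The velocity uncertainty is Δv = Δp/m:
- electron: Δv = 3.275e-26 / 9.109e-31 = 3.595e+04 m/s = 35.953 km/s
- alpha particle: Δv = 3.275e-26 / 6.645e-27 = 4.929e+00 m/s = 4.929 m/s

Ratio: 3.595e+04 / 4.929e+00 = 7294.3

The lighter particle has larger velocity uncertainty because Δv ∝ 1/m.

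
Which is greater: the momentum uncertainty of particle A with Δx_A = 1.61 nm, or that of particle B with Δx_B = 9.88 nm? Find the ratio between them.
Particle A has the larger minimum momentum uncertainty, by a factor of 6.14.

For each particle, the minimum momentum uncertainty is Δp_min = ℏ/(2Δx):

Particle A: Δp_A = ℏ/(2×1.610e-09 m) = 3.275e-26 kg·m/s
Particle B: Δp_B = ℏ/(2×9.880e-09 m) = 5.337e-27 kg·m/s

Ratio: Δp_A/Δp_B = 6.14

Since Δp_min ∝ 1/Δx, the particle with smaller position uncertainty (A) has larger momentum uncertainty.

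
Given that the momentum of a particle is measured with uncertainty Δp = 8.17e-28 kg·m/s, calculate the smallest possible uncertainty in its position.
64.539 nm

Using the Heisenberg uncertainty principle:
ΔxΔp ≥ ℏ/2

The minimum uncertainty in position is:
Δx_min = ℏ/(2Δp)
Δx_min = (1.055e-34 J·s) / (2 × 8.170e-28 kg·m/s)
Δx_min = 6.454e-08 m = 64.539 nm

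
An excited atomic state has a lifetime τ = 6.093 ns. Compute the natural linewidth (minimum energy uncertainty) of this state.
54.014 neV

Using the energy-time uncertainty principle:
ΔEΔt ≥ ℏ/2

The lifetime τ represents the time uncertainty Δt.
The natural linewidth (minimum energy uncertainty) is:

ΔE = ℏ/(2τ)
ΔE = (1.055e-34 J·s) / (2 × 6.093e-09 s)
ΔE = 8.654e-27 J = 54.014 neV

This natural linewidth limits the precision of spectroscopic measurements.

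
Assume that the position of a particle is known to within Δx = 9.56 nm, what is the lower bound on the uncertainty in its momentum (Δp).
5.516 × 10^-27 kg·m/s

Using the Heisenberg uncertainty principle:
ΔxΔp ≥ ℏ/2

The minimum uncertainty in momentum is:
Δp_min = ℏ/(2Δx)
Δp_min = (1.055e-34 J·s) / (2 × 9.560e-09 m)
Δp_min = 5.516e-27 kg·m/s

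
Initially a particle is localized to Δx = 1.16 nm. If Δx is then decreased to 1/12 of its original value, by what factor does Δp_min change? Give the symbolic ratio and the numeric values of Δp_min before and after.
Original Δp_min = 4.546 × 10^-26 kg·m/s; new Δp'_min = 5.455 × 10^-25 kg·m/s; ratio Δp'_min/Δp_min = 12.

From the uncertainty principle ΔxΔp ≥ ℏ/2, the minimum momentum uncertainty is Δp_min = ℏ/(2Δx).

Original (Δx = 1.16 nm = 1.160e-09 m):
Δp_min = (1.055e-34 J·s)/(2 × 1.160e-09 m) = 4.546e-26 kg·m/s

When Δx → (1/12)Δx:
Δp'_min = ℏ/(2 × (1/12)Δx) = 12 × ℏ/(2Δx) = 12 × Δp_min
Δp'_min = 12 × 4.546e-26 kg·m/s = 5.455e-25 kg·m/s

Since Δp_min ∝ 1/Δx, when Δx is decreased to 1/12 of its original value, Δp_min increases to 12 times its original value.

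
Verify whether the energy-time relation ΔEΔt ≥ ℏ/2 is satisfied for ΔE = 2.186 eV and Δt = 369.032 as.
Yes, it satisfies the uncertainty relation.

Calculate the product ΔEΔt:
ΔE = 2.186 eV = 3.502e-19 J
ΔEΔt = (3.502e-19 J) × (3.690e-16 s)
ΔEΔt = 1.292e-34 J·s

Compare to the minimum allowed value ℏ/2:
ℏ/2 = 5.273e-35 J·s

Since ΔEΔt = 1.292e-34 J·s ≥ 5.273e-35 J·s = ℏ/2,
this satisfies the uncertainty relation.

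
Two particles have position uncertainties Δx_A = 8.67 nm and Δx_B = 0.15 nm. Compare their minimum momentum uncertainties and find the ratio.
Particle B has the larger minimum momentum uncertainty, by a factor of 57.80.

For each particle, the minimum momentum uncertainty is Δp_min = ℏ/(2Δx):

Particle A: Δp_A = ℏ/(2×8.670e-09 m) = 6.082e-27 kg·m/s
Particle B: Δp_B = ℏ/(2×1.500e-10 m) = 3.515e-25 kg·m/s

Ratio: Δp_B/Δp_A = 57.80

Since Δp_min ∝ 1/Δx, the particle with smaller position uncertainty (B) has larger momentum uncertainty.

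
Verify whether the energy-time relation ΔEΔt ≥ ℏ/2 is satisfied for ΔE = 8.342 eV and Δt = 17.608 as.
No, it violates the uncertainty relation.

Calculate the product ΔEΔt:
ΔE = 8.342 eV = 1.337e-18 J
ΔEΔt = (1.337e-18 J) × (1.761e-17 s)
ΔEΔt = 2.353e-35 J·s

Compare to the minimum allowed value ℏ/2:
ℏ/2 = 5.273e-35 J·s

Since ΔEΔt = 2.353e-35 J·s < 5.273e-35 J·s = ℏ/2,
this violates the uncertainty relation.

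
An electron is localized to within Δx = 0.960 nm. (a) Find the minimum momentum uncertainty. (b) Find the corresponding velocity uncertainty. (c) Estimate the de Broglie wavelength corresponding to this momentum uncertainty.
(a) Δp_min = 5.493 × 10^-26 kg·m/s
(b) Δv_min = 60.296 km/s
(c) λ_dB = 12.064 nm

Step-by-step:

(a) From the uncertainty principle:
Δp_min = ℏ/(2Δx) = (1.055e-34 J·s)/(2 × 9.600e-10 m) = 5.493e-26 kg·m/s

(b) The velocity uncertainty:
Δv = Δp/m = (5.493e-26 kg·m/s)/(9.109e-31 kg) = 6.030e+04 m/s = 60.296 km/s

(c) The de Broglie wavelength for this momentum:
λ = h/p = (6.626e-34 J·s)/(5.493e-26 kg·m/s) = 1.206e-08 m = 12.064 nm

Note: The de Broglie wavelength is comparable to the localization size, as expected from wave-particle duality.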